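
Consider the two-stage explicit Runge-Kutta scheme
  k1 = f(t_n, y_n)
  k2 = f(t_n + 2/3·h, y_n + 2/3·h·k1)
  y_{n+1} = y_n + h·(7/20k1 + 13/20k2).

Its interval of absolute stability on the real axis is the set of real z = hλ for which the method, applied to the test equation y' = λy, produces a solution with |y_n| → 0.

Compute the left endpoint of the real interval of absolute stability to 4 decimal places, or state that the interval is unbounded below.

Set f=λy, z=hλ:
  k1=λy_n ⇒ h·k1=z·y_n;  k2=λ(1+2/3z)y_n ⇒ h·k2=z(1+2/3z)y_n
  y_{n+1}/y_n = 1 + 7/20z + 13/20z(1+2/3z) = 1 + z + 13/30z²
  ⇒ R(z) = 1 + z + 13/30z².

Need |R(x)|<1, x<0.
x=-1.52: |R|=0.4812
R=1: x+13/30x²=0 ⇒ x=−30/13=-2.3077; min R=1−1/(4·13/30)=0.4231>−1
Confirm numerically:
  x=-1.487: |R|=0.47117 <1
  x=-1.337: |R|=0.43761 <1
  x=-1.079: |R|=0.42550 <1
  x=-2.844: |R|=1.66095 >1
  x=-2.669: |R|=1.41788 >1
So |R|<1 on (-2.3077, 0).

left endpoint -2.3077.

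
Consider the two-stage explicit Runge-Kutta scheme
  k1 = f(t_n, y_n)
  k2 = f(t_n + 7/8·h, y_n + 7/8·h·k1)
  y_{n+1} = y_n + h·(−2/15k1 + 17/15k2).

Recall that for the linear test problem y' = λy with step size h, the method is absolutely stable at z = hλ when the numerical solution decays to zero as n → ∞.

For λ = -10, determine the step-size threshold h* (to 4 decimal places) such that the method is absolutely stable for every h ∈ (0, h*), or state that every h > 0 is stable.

(-1.0084,0); λ=-10 ⇒ h* = (120/119)/10 = 0.1008.

On y'=λy, z=hλ:
  k1=λy_n ⇒ h·k1=z·y_n;  k2=λ(1+7/8z)y_n ⇒ h·k2=z(1+7/8z)y_n
  y_{n+1}/y_n = 1 − 2/15z + 17/15z(1+7/8z) = 1 + z + 119/120z²
  ⇒ R(z) = 1 + z + 119/120z².

Boundary: |R(x)|=1, x<0.
x=-1.36: |R|=1.4742
R=1: x+119/120x²=0 ⇒ x=−120/119=-1.0084; min R=1−1/(4·119/120)=0.7479>−1
Confirm numerically:
  x=-0.911: |R|=0.91200 <1
  x=-0.908: |R|=0.90959 <1
  x=-0.406: |R|=0.75746 <1
  x=-1.459: |R|=1.65194 >1
  x=-1.316: |R|=1.40142 >1
Interval (-1.0084, 0).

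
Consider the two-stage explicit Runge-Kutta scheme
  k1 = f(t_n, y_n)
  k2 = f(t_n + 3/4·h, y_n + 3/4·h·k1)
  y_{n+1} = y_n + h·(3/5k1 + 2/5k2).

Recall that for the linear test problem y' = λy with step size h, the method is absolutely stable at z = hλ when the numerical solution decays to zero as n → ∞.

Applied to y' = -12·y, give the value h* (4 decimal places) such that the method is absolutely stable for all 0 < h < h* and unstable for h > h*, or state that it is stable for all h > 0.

(-3.3333,0); λ=-12 ⇒ h* = (10/3)/12 = 0.2778.

Test eqn y'=λy, z=hλ:
  k1=λy_n ⇒ h·k1=z·y_n;  k2=λ(1+3/4z)y_n ⇒ h·k2=z(1+3/4z)y_n
  y_{n+1}/y_n = 1 + 3/5z + 2/5z(1+3/4z) = 1 + z + 3/10z²
  R(z) = 1 + z + 3/10z².

Solve |R(x)|<1 on ℝ⁻.
x=-1.42: |R|=0.1849
R=1: x+3/10x²=0 ⇒ x=−10/3=-3.3333; min R=1−1/(4·3/10)=0.1667>−1
Confirm numerically:
  x=-2.852: |R|=0.58817 <1
  x=-2.395: |R|=0.32581 <1
  x=-2.228: |R|=0.26120 <1
  x=-1.511: |R|=0.17394 <1
  x=-3.926: |R|=1.69804 >1
  x=-3.751: |R|=1.47000 >1
  x=-3.700: |R|=1.40700 >1
Interval (-3.3333, 0).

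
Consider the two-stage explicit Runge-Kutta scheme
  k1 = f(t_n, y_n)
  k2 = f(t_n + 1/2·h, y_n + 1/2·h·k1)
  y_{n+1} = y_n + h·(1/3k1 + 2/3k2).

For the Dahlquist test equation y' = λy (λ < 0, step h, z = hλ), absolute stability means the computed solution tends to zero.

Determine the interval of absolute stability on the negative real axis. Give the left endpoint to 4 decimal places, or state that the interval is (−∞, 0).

z∈(-3.0000,0).

On y'=λy, z=hλ:
  k1=λy_n ⇒ h·k1=z·y_n;  k2=λ(1+1/2z)y_n ⇒ h·k2=z(1+1/2z)y_n
  y_{n+1}/y_n = 1 + 1/3z + 2/3z(1+1/2z) = 1 + z + 1/3z²
  ⇒ R(z) = 1 + z + 1/3z².

Need |R(x)|<1, x<0.
x=-1.25: |R|=0.2708
R=1: x+1/3x²=0 ⇒ x=−3=-3.0000; min R=1−1/(4·1/3)=0.2500>−1
Confirm numerically:
  x=-2.917: |R|=0.91930 <1
  x=-2.085: |R|=0.36407 <1
  x=-1.598: |R|=0.25320 <1
  x=-1.227: |R|=0.27484 <1
  x=-3.546: |R|=1.64537 >1
  x=-3.239: |R|=1.25804 >1
  x=-3.111: |R|=1.11511 >1
Stable set (-3.0000, 0).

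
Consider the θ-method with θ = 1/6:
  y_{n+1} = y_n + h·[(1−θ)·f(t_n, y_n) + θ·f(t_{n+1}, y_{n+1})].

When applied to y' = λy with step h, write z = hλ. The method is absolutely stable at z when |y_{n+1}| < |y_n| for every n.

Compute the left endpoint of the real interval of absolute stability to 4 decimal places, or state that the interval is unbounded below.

left endpoint -3.0000.

On y'=λy, z=hλ:
  y_{n+1} = y_n + z·[5/6·y_n + 1/6·y_{n+1}] ⇒ (1 − 1/6z)y_{n+1} = (1 + 5/6z)y_n
  ⇒ R(z) = (1 + 5/6z)/(1 − 1/6z).

Find x<0 with |R(x)|<1.
x=-1.43: |R|=0.1548
R=−1: 1+5/6x = −1+1/6x ⇒ -2/3x=2 ⇒ x=2/(-2/3)=-3.0000
Confirm numerically:
  x=-2.590: |R|=0.80908 <1
  x=-1.970: |R|=0.48306 <1
  x=-1.605: |R|=0.26627 <1
  x=-3.434: |R|=1.18402 >1
  x=-3.121: |R|=1.05306 >1
Stable set (-3.0000, 0).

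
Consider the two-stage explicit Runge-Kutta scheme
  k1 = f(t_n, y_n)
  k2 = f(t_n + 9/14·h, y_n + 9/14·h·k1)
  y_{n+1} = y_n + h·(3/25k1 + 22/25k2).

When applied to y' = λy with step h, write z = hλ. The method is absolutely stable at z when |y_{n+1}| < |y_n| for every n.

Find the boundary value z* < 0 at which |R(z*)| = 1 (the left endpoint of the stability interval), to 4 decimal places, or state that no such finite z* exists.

z* = -1.7677.

Set f=λy, z=hλ:
  k1=λy_n ⇒ h·k1=z·y_n;  k2=λ(1+9/14z)y_n ⇒ h·k2=z(1+9/14z)y_n
  y_{n+1}/y_n = 1 + 3/25z + 22/25z(1+9/14z) = 1 + z + 99/175z²
  R(z) = 1 + z + 99/175z².

Find x<0 with |R(x)|<1.
x=-1.38: |R|=0.6973
R=1: x+99/175x²=0 ⇒ x=−175/99=-1.7677; min R=1−1/(4·99/175)=0.5581>−1
Confirm numerically:
  x=-1.675: |R|=0.91218 <1
  x=-1.097: |R|=0.58379 <1
  x=-1.091: |R|=0.58236 <1
  x=-2.304: |R|=1.69905 >1
  x=-2.216: |R|=1.56203 >1
So |R|<1 on (-1.7677, 0).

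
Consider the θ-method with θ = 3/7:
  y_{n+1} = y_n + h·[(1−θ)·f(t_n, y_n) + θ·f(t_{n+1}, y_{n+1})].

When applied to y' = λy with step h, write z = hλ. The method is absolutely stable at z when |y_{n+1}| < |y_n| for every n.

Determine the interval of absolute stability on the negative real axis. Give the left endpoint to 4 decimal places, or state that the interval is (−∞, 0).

With y'=λy (z=hλ):
  y_{n+1} = y_n + z·[4/7·y_n + 3/7·y_{n+1}] ⇒ (1 − 3/7z)y_{n+1} = (1 + 4/7z)y_n
  R(z) = (1 + 4/7z)/(1 − 3/7z).

Need |R(x)|<1, x<0.
x=-1.46: |R|=0.1019
R=−1: 1+4/7x = −1+3/7x ⇒ -1/7x=2 ⇒ x=2/(-1/7)=-14.0000
Confirm numerically:
  x=-13.123: |R|=0.98109 <1
  x=-10.596: |R|=0.91224 <1
  x=-10.283: |R|=0.90179 <1
  x=-6.148: |R|=0.69140 <1
  x=-14.596: |R|=1.01174 >1
  x=-14.557: |R|=1.01099 >1
  x=-14.161: |R|=1.00325 >1
Stable set (-14.0000, 0).

(-14.0000, 0).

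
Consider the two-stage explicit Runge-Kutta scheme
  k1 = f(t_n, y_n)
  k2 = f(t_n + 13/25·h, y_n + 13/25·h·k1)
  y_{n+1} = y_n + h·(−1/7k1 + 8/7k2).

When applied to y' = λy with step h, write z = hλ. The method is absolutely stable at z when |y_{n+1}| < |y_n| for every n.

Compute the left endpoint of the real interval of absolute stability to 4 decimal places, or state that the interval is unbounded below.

left endpoint -1.6827.

Set f=λy, z=hλ:
  k1=λy_n ⇒ h·k1=z·y_n;  k2=λ(1+13/25z)y_n ⇒ h·k2=z(1+13/25z)y_n
  y_{n+1}/y_n = 1 − 1/7z + 8/7z(1+13/25z) = 1 + z + 104/175z²
  Hence R(z) = 1 + z + 104/175z².

Solve |R(x)|<1 on ℝ⁻.
x=-1.56: |R|=0.8863
R=1: x+104/175x²=0 ⇒ x=−175/104=-1.6827; min R=1−1/(4·104/175)=0.5793>−1
Confirm numerically:
  x=-1.505: |R|=0.84107 <1
  x=-1.489: |R|=0.82860 <1
  x=-1.271: |R|=0.68903 <1
  x=-1.064: |R|=0.60879 <1
  x=-1.917: |R|=1.26693 >1
  x=-1.778: |R|=1.10071 >1
Interval (-1.6827, 0).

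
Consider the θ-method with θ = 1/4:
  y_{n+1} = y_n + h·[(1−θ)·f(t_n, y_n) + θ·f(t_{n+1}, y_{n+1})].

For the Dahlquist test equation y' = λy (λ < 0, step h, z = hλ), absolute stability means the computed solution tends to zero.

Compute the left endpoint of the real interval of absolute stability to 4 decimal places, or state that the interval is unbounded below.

With y'=λy (z=hλ):
  y_{n+1} = y_n + z·[3/4·y_n + 1/4·y_{n+1}] ⇒ (1 − 1/4z)y_{n+1} = (1 + 3/4z)y_n
  R(z) = (1 + 3/4z)/(1 − 1/4z).

Find x<0 with |R(x)|<1.
x=-1.71: |R|=0.1979
R=−1: 1+3/4x = −1+1/4x ⇒ -1/2x=2 ⇒ x=2/(-1/2)=-4.0000
Confirm numerically:
  x=-3.315: |R|=0.81271 <1
  x=-2.889: |R|=0.67746 <1
  x=-2.611: |R|=0.57979 <1
  x=-4.554: |R|=1.12953 >1
  x=-4.480: |R|=1.11321 >1
So |R|<1 on (-4.0000, 0).

left endpoint -4.0000.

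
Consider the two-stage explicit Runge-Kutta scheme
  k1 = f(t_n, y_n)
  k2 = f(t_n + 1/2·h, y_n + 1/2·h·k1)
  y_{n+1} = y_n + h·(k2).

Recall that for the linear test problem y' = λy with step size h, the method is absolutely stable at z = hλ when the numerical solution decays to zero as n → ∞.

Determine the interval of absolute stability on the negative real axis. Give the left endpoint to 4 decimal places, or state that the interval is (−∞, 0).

Set f=λy, z=hλ:
  k1=λy_n ⇒ h·k1=z·y_n;  k2=λ(1+1/2z)y_n ⇒ h·k2=z(1+1/2z)y_n
  y_{n+1}/y_n = 1 + z(1+1/2z) = 1 + z + 1/2z²
  R(z) = 1 + z + 1/2z².

Solve |R(x)|<1 on ℝ⁻.
x=-1.38: |R|=0.5722
R=1: x+1/2x²=0 ⇒ x=−2=-2.0000; min R=1−1/(4·1/2)=0.5000>−1
Confirm numerically:
  x=-1.286: |R|=0.54090 <1
  x=-0.819: |R|=0.51638 <1
  x=-0.815: |R|=0.51711 <1
  x=-2.348: |R|=1.40855 >1
  x=-2.347: |R|=1.40720 >1
  x=-2.106: |R|=1.11162 >1
Stable set (-2.0000, 0).

z∈(-2.0000,0).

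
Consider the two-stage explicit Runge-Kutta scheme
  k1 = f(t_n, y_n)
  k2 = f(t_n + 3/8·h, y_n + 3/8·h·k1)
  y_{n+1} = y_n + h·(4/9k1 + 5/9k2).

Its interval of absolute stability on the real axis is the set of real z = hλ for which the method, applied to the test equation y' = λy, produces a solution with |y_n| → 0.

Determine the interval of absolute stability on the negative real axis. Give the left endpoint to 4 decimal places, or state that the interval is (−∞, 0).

Set f=λy, z=hλ:
  k1=λy_n ⇒ h·k1=z·y_n;  k2=λ(1+3/8z)y_n ⇒ h·k2=z(1+3/8z)y_n
  y_{n+1}/y_n = 1 + 4/9z + 5/9z(1+3/8z) = 1 + z + 5/24z²
  so R(z) = 1 + z + 5/24z².

Find x<0 with |R(x)|<1.
x=-0.45: |R|=0.5922
R=1: x+5/24x²=0 ⇒ x=−24/5=-4.8000; min R=1−1/(4·5/24)=-0.2000>−1
Confirm numerically:
  x=-4.400: |R|=0.63333 <1
  x=-3.797: |R|=0.20659 <1
  x=-2.356: |R|=0.19960 <1
  x=-5.209: |R|=1.44385 >1
  x=-5.207: |R|=1.44151 >1
  x=-5.187: |R|=1.41820 >1
So |R|<1 on (-4.8000, 0).

(-4.8000, 0).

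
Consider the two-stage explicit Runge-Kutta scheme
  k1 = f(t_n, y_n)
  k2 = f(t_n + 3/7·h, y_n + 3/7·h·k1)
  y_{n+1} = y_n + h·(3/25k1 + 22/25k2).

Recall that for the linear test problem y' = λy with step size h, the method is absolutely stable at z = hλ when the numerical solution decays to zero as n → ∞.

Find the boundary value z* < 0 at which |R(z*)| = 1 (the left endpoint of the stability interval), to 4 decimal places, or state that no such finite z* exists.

On y'=λy, z=hλ:
  k1=λy_n ⇒ h·k1=z·y_n;  k2=λ(1+3/7z)y_n ⇒ h·k2=z(1+3/7z)y_n
  y_{n+1}/y_n = 1 + 3/25z + 22/25z(1+3/7z) = 1 + z + 66/175z²
  so R(z) = 1 + z + 66/175z².

Need |R(x)|<1, x<0.
x=-0.77: |R|=0.4536
R=1: x+66/175x²=0 ⇒ x=−175/66=-2.6515; min R=1−1/(4·66/175)=0.3371>−1
Confirm numerically:
  x=-2.433: |R|=0.79949 <1
  x=-2.155: |R|=0.59646 <1
  x=-1.480: |R|=0.34609 <1
  x=-3.106: |R|=1.53239 >1
  x=-3.062: |R|=1.47403 >1
  x=-2.687: |R|=1.03596 >1
Interval (-2.6515, 0).

z* = -2.6515.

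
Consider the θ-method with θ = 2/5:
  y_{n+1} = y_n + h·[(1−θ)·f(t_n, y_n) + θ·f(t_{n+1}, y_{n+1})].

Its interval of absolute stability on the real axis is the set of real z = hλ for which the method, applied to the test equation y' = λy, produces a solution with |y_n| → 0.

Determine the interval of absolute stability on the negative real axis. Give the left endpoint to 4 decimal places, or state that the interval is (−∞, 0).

Set f=λy, z=hλ:
  y_{n+1} = y_n + z·[3/5·y_n + 2/5·y_{n+1}] ⇒ (1 − 2/5z)y_{n+1} = (1 + 3/5z)y_n
  ⇒ R(z) = (1 + 3/5z)/(1 − 2/5z).

Need |R(x)|<1, x<0.
x=-1.26: |R|=0.1622
R=−1: 1+3/5x = −1+2/5x ⇒ -1/5x=2 ⇒ x=2/(-1/5)=-10.0000
Confirm numerically:
  x=-9.412: |R|=0.97532 <1
  x=-7.418: |R|=0.86983 <1
  x=-4.521: |R|=0.60981 <1
  x=-10.530: |R|=1.02034 >1
  x=-10.198: |R|=1.00780 >1
So |R|<1 on (-10.0000, 0).

z∈(-10.0000,0).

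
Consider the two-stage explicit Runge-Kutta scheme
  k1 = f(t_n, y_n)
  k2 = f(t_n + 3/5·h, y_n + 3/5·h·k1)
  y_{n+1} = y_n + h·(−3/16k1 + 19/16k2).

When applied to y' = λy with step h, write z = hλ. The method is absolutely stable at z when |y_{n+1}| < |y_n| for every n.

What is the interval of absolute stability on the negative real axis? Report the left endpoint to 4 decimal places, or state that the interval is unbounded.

(-1.4035, 0).

With y'=λy (z=hλ):
  k1=λy_n ⇒ h·k1=z·y_n;  k2=λ(1+3/5z)y_n ⇒ h·k2=z(1+3/5z)y_n
  y_{n+1}/y_n = 1 − 3/16z + 19/16z(1+3/5z) = 1 + z + 57/80z²
  ⇒ R(z) = 1 + z + 57/80z².

Solve |R(x)|<1 on ℝ⁻.
x=-0.34: |R|=0.7424
R=1: x+57/80x²=0 ⇒ x=−80/57=-1.4035; min R=1−1/(4·57/80)=0.6491>−1
Confirm numerically:
  x=-1.049: |R|=0.73504 <1
  x=-0.805: |R|=0.65672 <1
  x=-0.772: |R|=0.65264 <1
  x=-1.980: |R|=1.81329 >1
  x=-1.925: |R|=1.71526 >1
  x=-1.475: |R|=1.07513 >1
Stable set (-1.4035, 0).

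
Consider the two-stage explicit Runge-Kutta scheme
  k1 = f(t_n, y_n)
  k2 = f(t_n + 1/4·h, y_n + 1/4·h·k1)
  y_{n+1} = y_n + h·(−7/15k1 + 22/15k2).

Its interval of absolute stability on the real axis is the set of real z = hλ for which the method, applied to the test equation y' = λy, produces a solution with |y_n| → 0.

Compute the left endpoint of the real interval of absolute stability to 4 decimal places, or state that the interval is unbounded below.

left endpoint -2.7273.

On y'=λy, z=hλ:
  k1=λy_n ⇒ h·k1=z·y_n;  k2=λ(1+1/4z)y_n ⇒ h·k2=z(1+1/4z)y_n
  y_{n+1}/y_n = 1 − 7/15z + 22/15z(1+1/4z) = 1 + z + 11/30z²
  Hence R(z) = 1 + z + 11/30z².

Need |R(x)|<1, x<0.
x=-1.67: |R|=0.3526
R=1: x+11/30x²=0 ⇒ x=−30/11=-2.7273; min R=1−1/(4·11/30)=0.3182>−1
Confirm numerically:
  x=-2.279: |R|=0.62541 <1
  x=-1.768: |R|=0.37814 <1
  x=-1.654: |R|=0.34910 <1
  x=-1.320: |R|=0.31888 <1
  x=-3.111: |R|=1.43772 >1
  x=-2.794: |R|=1.06836 >1
Stable set (-2.7273, 0).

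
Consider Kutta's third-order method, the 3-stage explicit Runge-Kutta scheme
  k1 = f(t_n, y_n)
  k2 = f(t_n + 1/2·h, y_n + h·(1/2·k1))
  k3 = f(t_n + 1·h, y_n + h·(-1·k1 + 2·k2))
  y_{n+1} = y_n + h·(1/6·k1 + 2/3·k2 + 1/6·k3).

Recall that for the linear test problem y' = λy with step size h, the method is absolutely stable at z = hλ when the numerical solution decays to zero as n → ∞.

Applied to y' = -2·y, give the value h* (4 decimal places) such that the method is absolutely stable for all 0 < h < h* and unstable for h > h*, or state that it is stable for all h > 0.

Test eqn y'=λy, z=hλ:
  order 3, 3-stage ⇒ R(z)=1+z+z^2/2+z^3/6
  (e.g. R(-1.48)=0.07490, |R|=0.07490)

Boundary: |R(x)|=1, x<0.
x=-1.48: |R|=0.0749
|R(-1.84)|=0.1855 |R(-1.59)|=0.0041 |R(-0.82)|=0.4243
Bisect:
  x_lo=-3.3019 |R|=2.8505  x_hi=-0.3294 |R|=0.7189
  mid=-1.81564 |R|=0.16493 →hi
  mid=-2.55878 |R|=1.07731 →lo
  mid=-2.18721 |R|=0.53916 →hi
  mid=-2.37299 |R|=0.78454 →hi
  mid=-2.46589 |R|=0.92460 →hi
  mid=-2.51233 |R|=0.99932 →hi
  mid=-2.53556 |R|=1.03790 →lo
  ...
  [-2.51288,-2.51270] ⇒ x*=-2.5127
So |R|<1 on (-2.5127, 0).

(-2.5127,0); λ=-2 ⇒ h* = 1.2564.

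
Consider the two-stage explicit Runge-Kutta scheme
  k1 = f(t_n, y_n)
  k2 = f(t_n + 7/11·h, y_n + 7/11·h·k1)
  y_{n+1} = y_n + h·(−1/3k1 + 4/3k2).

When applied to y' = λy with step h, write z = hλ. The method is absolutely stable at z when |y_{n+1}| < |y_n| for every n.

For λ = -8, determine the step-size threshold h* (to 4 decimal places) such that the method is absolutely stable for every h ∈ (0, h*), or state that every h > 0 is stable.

(-1.1786,0); λ=-8 ⇒ h* = (33/28)/8 = 0.1473.

On y'=λy, z=hλ:
  k1=λy_n ⇒ h·k1=z·y_n;  k2=λ(1+7/11z)y_n ⇒ h·k2=z(1+7/11z)y_n
  y_{n+1}/y_n = 1 − 1/3z + 4/3z(1+7/11z) = 1 + z + 28/33z²
  so R(z) = 1 + z + 28/33z².

Solve |R(x)|<1 on ℝ⁻.
x=-1.18: |R|=1.0014
R=1: x+28/33x²=0 ⇒ x=−33/28=-1.1786; min R=1−1/(4·28/33)=0.7054>−1
Confirm numerically:
  x=-0.982: |R|=0.83621 <1
  x=-0.733: |R|=0.72288 <1
  x=-0.674: |R|=0.71145 <1
  x=-0.511: |R|=0.71056 <1
  x=-1.776: |R|=1.90027 >1
  x=-1.274: |R|=1.10316 >1
So |R|<1 on (-1.1786, 0).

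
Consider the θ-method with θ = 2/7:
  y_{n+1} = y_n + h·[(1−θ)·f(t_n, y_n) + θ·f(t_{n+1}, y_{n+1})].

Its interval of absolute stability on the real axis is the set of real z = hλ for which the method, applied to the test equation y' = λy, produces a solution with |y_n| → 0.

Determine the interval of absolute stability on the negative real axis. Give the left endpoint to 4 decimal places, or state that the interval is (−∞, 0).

With y'=λy (z=hλ):
  y_{n+1} = y_n + z·[5/7·y_n + 2/7·y_{n+1}] ⇒ (1 − 2/7z)y_{n+1} = (1 + 5/7z)y_n
  Hence R(z) = (1 + 5/7z)/(1 − 2/7z).

Need |R(x)|<1, x<0.
x=-1.28: |R|=0.0628
R=−1: 1+5/7x = −1+2/7x ⇒ -3/7x=2 ⇒ x=2/(-3/7)=-4.6667
Confirm numerically:
  x=-4.265: |R|=0.92241 <1
  x=-2.714: |R|=0.52864 <1
  x=-2.065: |R|=0.29874 <1
  x=-5.192: |R|=1.09066 >1
  x=-5.056: |R|=1.06826 >1
Interval (-4.6667, 0).

(-4.6667, 0).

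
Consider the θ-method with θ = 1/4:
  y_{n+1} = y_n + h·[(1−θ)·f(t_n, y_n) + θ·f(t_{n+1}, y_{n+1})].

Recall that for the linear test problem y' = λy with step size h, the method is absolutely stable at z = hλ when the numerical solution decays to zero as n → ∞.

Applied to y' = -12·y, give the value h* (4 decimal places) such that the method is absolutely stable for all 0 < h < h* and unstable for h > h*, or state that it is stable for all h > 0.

On y'=λy, z=hλ:
  y_{n+1} = y_n + z·[3/4·y_n + 1/4·y_{n+1}] ⇒ (1 − 1/4z)y_{n+1} = (1 + 3/4z)y_n
  R(z) = (1 + 3/4z)/(1 − 1/4z).

Solve |R(x)|<1 on ℝ⁻.
x=-0.71: |R|=0.3970
R=−1: 1+3/4x = −1+1/4x ⇒ -1/2x=2 ⇒ x=2/(-1/2)=-4.0000
Confirm numerically:
  x=-3.266: |R|=0.79796 <1
  x=-2.332: |R|=0.47315 <1
  x=-2.115: |R|=0.38348 <1
  x=-4.436: |R|=1.10337 >1
  x=-4.158: |R|=1.03873 >1
  x=-4.118: |R|=1.02907 >1
Interval (-4.0000, 0).

(-4.0000,0); λ=-12 ⇒ h* = (4)/12 = 0.3333.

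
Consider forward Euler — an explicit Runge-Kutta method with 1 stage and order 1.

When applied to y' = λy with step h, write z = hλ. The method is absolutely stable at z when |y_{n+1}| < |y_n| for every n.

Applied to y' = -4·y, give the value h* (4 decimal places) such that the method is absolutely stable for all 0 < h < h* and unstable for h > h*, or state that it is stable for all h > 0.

(-2.0000,0); λ=-4 ⇒ h* = 0.5000.

Test eqn y'=λy, z=hλ:
  order 1, 1-stage ⇒ R(z)=1+z
  (e.g. R(-1.35)=-0.35000, |R|=0.35000)

Boundary: |R(x)|=1, x<0.
x=-1.35: |R|=0.3500
|R(-1.37)|=0.3700 |R(-0.7)|=0.3000 |R(-0.65)|=0.3500
Bisect:
  x_lo=-2.3836 |R|=1.3836  x_hi=-0.2190 |R|=0.7810
  mid=-1.30134 |R|=0.30134 →hi
  mid=-1.84249 |R|=0.84249 →hi
  mid=-2.11307 |R|=1.11307 →lo
  mid=-1.97778 |R|=0.97778 →hi
  mid=-2.04543 |R|=1.04543 →lo
  mid=-2.01160 |R|=1.01160 →lo
  mid=-1.99469 |R|=0.99469 →hi
  mid=-2.00315 |R|=1.00315 →lo
  mid=-1.99892 |R|=0.99892 →hi
  mid=-2.00103 |R|=1.00103 →lo
  ...
  [-2.00011,-1.99998] ⇒ x*=-2.0000
So |R|<1 on (-2.0000, 0).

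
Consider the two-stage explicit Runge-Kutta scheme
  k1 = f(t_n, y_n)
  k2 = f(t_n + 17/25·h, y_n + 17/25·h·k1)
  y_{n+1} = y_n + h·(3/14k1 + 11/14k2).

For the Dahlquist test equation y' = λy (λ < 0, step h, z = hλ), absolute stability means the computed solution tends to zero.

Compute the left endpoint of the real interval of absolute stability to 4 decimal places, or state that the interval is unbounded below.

With y'=λy (z=hλ):
  k1=λy_n ⇒ h·k1=z·y_n;  k2=λ(1+17/25z)y_n ⇒ h·k2=z(1+17/25z)y_n
  y_{n+1}/y_n = 1 + 3/14z + 11/14z(1+17/25z) = 1 + z + 187/350z²
  ⇒ R(z) = 1 + z + 187/350z².

Need |R(x)|<1, x<0.
x=-1.32: |R|=0.6109
R=1: x+187/350x²=0 ⇒ x=−350/187=-1.8717; min R=1−1/(4·187/350)=0.5321>−1
Confirm numerically:
  x=-1.799: |R|=0.93016 <1
  x=-1.428: |R|=0.66151 <1
  x=-1.170: |R|=0.56138 <1
  x=-0.761: |R|=0.54842 <1
  x=-2.173: |R|=1.34986 >1
  x=-2.005: |R|=1.14284 >1
Interval (-1.8717, 0).

left endpoint -1.8717.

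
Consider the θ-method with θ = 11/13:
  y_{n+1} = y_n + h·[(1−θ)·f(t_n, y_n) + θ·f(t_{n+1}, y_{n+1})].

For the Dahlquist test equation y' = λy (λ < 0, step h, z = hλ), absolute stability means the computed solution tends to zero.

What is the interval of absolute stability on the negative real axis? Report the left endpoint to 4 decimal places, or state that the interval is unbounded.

On y'=λy, z=hλ:
  y_{n+1} = y_n + z·[2/13·y_n + 11/13·y_{n+1}] ⇒ (1 − 11/13z)y_{n+1} = (1 + 2/13z)y_n
  so R(z) = (1 + 2/13z)/(1 − 11/13z).

Find x<0 with |R(x)|<1.
x=-1.03: |R|=0.4497
x=-2: |R|=0.2571
x=-10: |R|=0.0569
x=-100: |R|=0.1680
θ=11/13≥1/2 ⇒ |1+2/13x|<|1−11/13x| ∀x<0 ⇒ interval (−∞,0).

(−∞, 0) — no finite endpoint.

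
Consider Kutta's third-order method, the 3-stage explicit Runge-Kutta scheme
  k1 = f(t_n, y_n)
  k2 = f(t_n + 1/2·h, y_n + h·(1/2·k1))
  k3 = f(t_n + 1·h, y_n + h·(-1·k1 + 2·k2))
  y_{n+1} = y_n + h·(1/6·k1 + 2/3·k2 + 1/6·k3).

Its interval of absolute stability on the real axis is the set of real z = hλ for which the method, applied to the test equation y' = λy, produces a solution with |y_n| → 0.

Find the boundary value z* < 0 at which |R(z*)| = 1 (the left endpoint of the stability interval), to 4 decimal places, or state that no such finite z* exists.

z* = -2.5127.

With y'=λy (z=hλ):
  order 3, 3-stage ⇒ R(z)=1+z+z^2/2+z^3/6
  (e.g. R(-1.51)=0.05622, |R|=0.05622)

Need |R(x)|<1, x<0.
x=-1.51: |R|=0.0562
|R(-2.81)|=1.5600 |R(-1.02)|=0.3233
Bisect:
  x_lo=-3.0788 |R|=2.2033  x_hi=-0.2853 |R|=0.7515
  mid=-1.68207 |R|=0.06059 →hi
  mid=-2.38043 |R|=0.79531 →hi
  mid=-2.72961 |R|=1.39385 →lo
  mid=-2.55502 |R|=1.07088 →lo
  mid=-2.46773 |R|=0.92750 →hi
  mid=-2.51138 |R|=0.99775 →hi
  mid=-2.53320 |R|=1.03395 →lo
  ...
  [-2.51291,-2.51274] ⇒ x*=-2.5127
So |R|<1 on (-2.5127, 0).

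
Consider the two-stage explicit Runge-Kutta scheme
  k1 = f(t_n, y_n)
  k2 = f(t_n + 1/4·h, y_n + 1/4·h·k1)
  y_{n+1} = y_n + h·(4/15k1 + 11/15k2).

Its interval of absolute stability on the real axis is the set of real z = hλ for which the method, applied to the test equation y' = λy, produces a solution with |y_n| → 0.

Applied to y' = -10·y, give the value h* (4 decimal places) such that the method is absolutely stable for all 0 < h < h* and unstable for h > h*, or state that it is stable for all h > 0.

(-5.4545,0); λ=-10 ⇒ h* = (60/11)/10 = 0.5455.

Set f=λy, z=hλ:
  k1=λy_n ⇒ h·k1=z·y_n;  k2=λ(1+1/4z)y_n ⇒ h·k2=z(1+1/4z)y_n
  y_{n+1}/y_n = 1 + 4/15z + 11/15z(1+1/4z) = 1 + z + 11/60z²
  ⇒ R(z) = 1 + z + 11/60z².

Solve |R(x)|<1 on ℝ⁻.
x=-1.16: |R|=0.0867
R=1: x+11/60x²=0 ⇒ x=−60/11=-5.4545; min R=1−1/(4·11/60)=-0.3636>−1
Confirm numerically:
  x=-4.316: |R|=0.09911 <1
  x=-2.880: |R|=0.35936 <1
  x=-2.554: |R|=0.35813 <1
  x=-5.837: |R|=1.40927 >1
  x=-5.672: |R|=1.22612 >1
  x=-5.622: |R|=1.17260 >1
So |R|<1 on (-5.4545, 0).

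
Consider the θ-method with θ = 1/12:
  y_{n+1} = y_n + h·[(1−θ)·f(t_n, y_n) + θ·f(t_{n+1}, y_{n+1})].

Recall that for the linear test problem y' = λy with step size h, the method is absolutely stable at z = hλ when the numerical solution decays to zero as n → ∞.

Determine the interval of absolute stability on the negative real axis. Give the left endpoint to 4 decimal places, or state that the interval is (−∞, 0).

Set f=λy, z=hλ:
  y_{n+1} = y_n + z·[11/12·y_n + 1/12·y_{n+1}] ⇒ (1 − 1/12z)y_{n+1} = (1 + 11/12z)y_n
  Hence R(z) = (1 + 11/12z)/(1 − 1/12z).

Boundary: |R(x)|=1, x<0.
x=-0.92: |R|=0.1455
R=−1: 1+11/12x = −1+1/12x ⇒ -5/6x=2 ⇒ x=2/(-5/6)=-2.4000
Confirm numerically:
  x=-2.142: |R|=0.81756 <1
  x=-2.064: |R|=0.76109 <1
  x=-1.795: |R|=0.56144 <1
  x=-2.792: |R|=1.26501 >1
  x=-2.660: |R|=1.17735 >1
So |R|<1 on (-2.4000, 0).

(-2.4000, 0).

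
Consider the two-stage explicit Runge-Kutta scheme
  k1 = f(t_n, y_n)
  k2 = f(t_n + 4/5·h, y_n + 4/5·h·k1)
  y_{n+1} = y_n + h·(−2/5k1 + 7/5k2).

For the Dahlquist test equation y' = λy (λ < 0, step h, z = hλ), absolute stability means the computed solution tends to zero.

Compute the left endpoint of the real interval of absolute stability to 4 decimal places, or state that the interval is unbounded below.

left endpoint -0.8929.

Test eqn y'=λy, z=hλ:
  k1=λy_n ⇒ h·k1=z·y_n;  k2=λ(1+4/5z)y_n ⇒ h·k2=z(1+4/5z)y_n
  y_{n+1}/y_n = 1 − 2/5z + 7/5z(1+4/5z) = 1 + z + 28/25z²
  so R(z) = 1 + z + 28/25z².

Need |R(x)|<1, x<0.
x=-0.4: |R|=0.7792
R=1: x+28/25x²=0 ⇒ x=−25/28=-0.8929; min R=1−1/(4·28/25)=0.7768>−1
Confirm numerically:
  x=-0.810: |R|=0.92483 <1
  x=-0.645: |R|=0.82095 <1
  x=-0.514: |R|=0.78190 <1
  x=-1.261: |R|=1.51994 >1
  x=-1.185: |R|=1.38773 >1
  x=-1.066: |R|=1.20672 >1
Interval (-0.8929, 0).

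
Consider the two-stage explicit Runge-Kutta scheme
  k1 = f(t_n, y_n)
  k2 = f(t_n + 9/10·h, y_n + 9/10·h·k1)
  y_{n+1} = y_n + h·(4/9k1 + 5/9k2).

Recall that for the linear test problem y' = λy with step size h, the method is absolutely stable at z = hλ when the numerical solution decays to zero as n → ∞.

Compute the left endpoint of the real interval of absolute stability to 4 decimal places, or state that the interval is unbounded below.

Set f=λy, z=hλ:
  k1=λy_n ⇒ h·k1=z·y_n;  k2=λ(1+9/10z)y_n ⇒ h·k2=z(1+9/10z)y_n
  y_{n+1}/y_n = 1 + 4/9z + 5/9z(1+9/10z) = 1 + z + 1/2z²
  so R(z) = 1 + z + 1/2z².

Boundary: |R(x)|=1, x<0.
x=-0.89: |R|=0.5061
R=1: x+1/2x²=0 ⇒ x=−2=-2.0000; min R=1−1/(4·1/2)=0.5000>−1
Confirm numerically:
  x=-1.764: |R|=0.79185 <1
  x=-1.752: |R|=0.78275 <1
  x=-0.898: |R|=0.50520 <1
  x=-2.230: |R|=1.25645 >1
  x=-2.094: |R|=1.09842 >1
  x=-2.077: |R|=1.07996 >1
So |R|<1 on (-2.0000, 0).

left endpoint -2.0000.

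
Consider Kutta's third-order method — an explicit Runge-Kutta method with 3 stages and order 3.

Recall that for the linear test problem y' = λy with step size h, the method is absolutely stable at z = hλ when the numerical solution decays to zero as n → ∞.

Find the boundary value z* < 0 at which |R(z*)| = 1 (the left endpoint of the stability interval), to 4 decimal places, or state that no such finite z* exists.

z* = -2.5127.

With y'=λy (z=hλ):
  order 3, 3-stage ⇒ R(z)=1+z+z^2/2+z^3/6
  (e.g. R(-0.86)=0.40379, |R|=0.40379)

Need |R(x)|<1, x<0.
x=-0.86: |R|=0.4038
|R(-2.71)|=1.3550 |R(-1.61)|=0.0095 |R(-1.52)|=0.0499
Bisect:
  x_lo=-3.1985 |R|=2.5370  x_hi=-0.2952 |R|=0.7441
  mid=-1.74686 |R|=0.10953 →hi
  mid=-2.47269 |R|=0.93535 →hi
  mid=-2.83561 |R|=1.61530 →lo
  mid=-2.65415 |R|=1.24809 →lo
  mid=-2.56342 |R|=1.08528 →lo
  mid=-2.51806 |R|=1.00875 →lo
  mid=-2.49537 |R|=0.97167 →hi
  mid=-2.50672 |R|=0.99011 →hi
  mid=-2.51239 |R|=0.99941 →hi
  mid=-2.51522 |R|=1.00408 →lo
  ...
  [-2.51292,-2.51274] ⇒ x*=-2.5127
So |R|<1 on (-2.5127, 0).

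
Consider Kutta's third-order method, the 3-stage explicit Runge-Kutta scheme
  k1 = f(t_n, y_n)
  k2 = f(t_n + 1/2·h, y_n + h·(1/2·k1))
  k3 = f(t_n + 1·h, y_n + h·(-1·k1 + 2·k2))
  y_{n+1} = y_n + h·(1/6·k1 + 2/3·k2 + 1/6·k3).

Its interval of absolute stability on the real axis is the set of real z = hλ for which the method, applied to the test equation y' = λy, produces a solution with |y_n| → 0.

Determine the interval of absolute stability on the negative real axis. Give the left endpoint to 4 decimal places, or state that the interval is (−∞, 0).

(-2.5127, 0).

Test eqn y'=λy, z=hλ:
  order 3, 3-stage ⇒ R(z)=1+z+z^2/2+z^3/6
  (e.g. R(-1.38)=0.13419, |R|=0.13419)

Solve |R(x)|<1 on ℝ⁻.
x=-1.38: |R|=0.1342
|R(-1.22)|=0.2216 |R(-1.12)|=0.2730 |R(-0.75)|=0.4609
Bisect:
  x_lo=-2.9059 |R|=1.7735  x_hi=-0.1065 |R|=0.8990
  mid=-1.50619 |R|=0.05862 →hi
  mid=-2.20606 |R|=0.56208 →hi
  mid=-2.55599 |R|=1.07253 →lo
  mid=-2.38102 |R|=0.79617 →hi
  mid=-2.46851 |R|=0.92873 →hi
  mid=-2.51225 |R|=0.99918 →hi
  mid=-2.53412 |R|=1.03549 →lo
  mid=-2.52318 |R|=1.01725 →lo
  mid=-2.51772 |R|=1.00819 →lo
  ...
  [-2.51276,-2.51259] ⇒ x*=-2.5127
Stable set (-2.5127, 0).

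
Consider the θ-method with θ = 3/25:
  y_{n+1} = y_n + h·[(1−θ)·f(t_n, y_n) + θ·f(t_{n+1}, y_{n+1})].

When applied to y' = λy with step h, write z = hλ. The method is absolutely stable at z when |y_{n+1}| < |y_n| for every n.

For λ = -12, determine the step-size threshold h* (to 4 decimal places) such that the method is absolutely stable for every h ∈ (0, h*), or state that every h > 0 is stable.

(-2.6316,0); λ=-12 ⇒ h* = (50/19)/12 = 0.2193.

Test eqn y'=λy, z=hλ:
  y_{n+1} = y_n + z·[22/25·y_n + 3/25·y_{n+1}] ⇒ (1 − 3/25z)y_{n+1} = (1 + 22/25z)y_n
  so R(z) = (1 + 22/25z)/(1 − 3/25z).

Find x<0 with |R(x)|<1.
x=-1.54: |R|=0.2998
R=−1: 1+22/25x = −1+3/25x ⇒ -19/25x=2 ⇒ x=2/(-19/25)=-2.6316
Confirm numerically:
  x=-2.371: |R|=0.84583 <1
  x=-1.631: |R|=0.36403 <1
  x=-1.432: |R|=0.22201 <1
  x=-2.990: |R|=1.20047 >1
  x=-2.895: |R|=1.14858 >1
So |R|<1 on (-2.6316, 0).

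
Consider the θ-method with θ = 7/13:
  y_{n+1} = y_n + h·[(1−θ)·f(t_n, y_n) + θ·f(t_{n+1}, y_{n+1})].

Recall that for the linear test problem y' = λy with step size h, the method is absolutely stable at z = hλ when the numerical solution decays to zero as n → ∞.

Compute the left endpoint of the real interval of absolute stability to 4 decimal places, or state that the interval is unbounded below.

interval (−∞, 0).

With y'=λy (z=hλ):
  y_{n+1} = y_n + z·[6/13·y_n + 7/13·y_{n+1}] ⇒ (1 − 7/13z)y_{n+1} = (1 + 6/13z)y_n
  so R(z) = (1 + 6/13z)/(1 − 7/13z).

Solve |R(x)|<1 on ℝ⁻.
x=-1.52: |R|=0.1641
x=-2: |R|=0.0370
x=-10: |R|=0.5663
x=-100: |R|=0.8233
θ=7/13≥1/2 ⇒ |1+6/13x|<|1−7/13x| ∀x<0 ⇒ unbounded interval.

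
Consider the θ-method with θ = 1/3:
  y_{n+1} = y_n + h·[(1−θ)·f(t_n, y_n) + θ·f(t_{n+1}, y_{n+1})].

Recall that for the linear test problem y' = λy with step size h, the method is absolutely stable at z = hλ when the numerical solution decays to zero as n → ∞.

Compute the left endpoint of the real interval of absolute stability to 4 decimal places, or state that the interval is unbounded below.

left endpoint -6.0000.

Test eqn y'=λy, z=hλ:
  y_{n+1} = y_n + z·[2/3·y_n + 1/3·y_{n+1}] ⇒ (1 − 1/3z)y_{n+1} = (1 + 2/3z)y_n
  ⇒ R(z) = (1 + 2/3z)/(1 − 1/3z).

Solve |R(x)|<1 on ℝ⁻.
x=-0.48: |R|=0.5862
R=−1: 1+2/3x = −1+1/3x ⇒ -1/3x=2 ⇒ x=2/(-1/3)=-6.0000
Confirm numerically:
  x=-5.284: |R|=0.91357 <1
  x=-4.568: |R|=0.81078 <1
  x=-4.151: |R|=0.74143 <1
  x=-6.398: |R|=1.04235 >1
  x=-6.218: |R|=1.02365 >1
Stable set (-6.0000, 0).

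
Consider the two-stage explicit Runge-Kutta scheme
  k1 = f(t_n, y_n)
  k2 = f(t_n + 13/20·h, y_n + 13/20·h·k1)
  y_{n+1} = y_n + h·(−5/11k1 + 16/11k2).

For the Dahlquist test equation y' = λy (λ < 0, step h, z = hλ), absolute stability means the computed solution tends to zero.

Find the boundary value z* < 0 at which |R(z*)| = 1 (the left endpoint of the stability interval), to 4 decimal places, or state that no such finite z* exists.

With y'=λy (z=hλ):
  k1=λy_n ⇒ h·k1=z·y_n;  k2=λ(1+13/20z)y_n ⇒ h·k2=z(1+13/20z)y_n
  y_{n+1}/y_n = 1 − 5/11z + 16/11z(1+13/20z) = 1 + z + 52/55z²
  R(z) = 1 + z + 52/55z².

Boundary: |R(x)|=1, x<0.
x=-0.63: |R|=0.7453
R=1: x+52/55x²=0 ⇒ x=−55/52=-1.0577; min R=1−1/(4·52/55)=0.7356>−1
Confirm numerically:
  x=-0.831: |R|=0.82189 <1
  x=-0.801: |R|=0.80560 <1
  x=-0.796: |R|=0.80306 <1
  x=-0.654: |R|=0.75039 <1
  x=-1.328: |R|=1.33939 >1
  x=-1.163: |R|=1.11579 >1
Stable set (-1.0577, 0).

left endpoint -1.0577.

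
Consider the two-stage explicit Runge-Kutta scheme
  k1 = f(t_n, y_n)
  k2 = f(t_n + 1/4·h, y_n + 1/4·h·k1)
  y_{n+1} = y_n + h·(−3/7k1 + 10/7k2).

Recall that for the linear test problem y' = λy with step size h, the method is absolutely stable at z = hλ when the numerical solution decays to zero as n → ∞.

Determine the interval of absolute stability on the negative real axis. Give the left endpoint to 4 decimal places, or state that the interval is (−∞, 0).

z∈(-2.8000,0).

Set f=λy, z=hλ:
  k1=λy_n ⇒ h·k1=z·y_n;  k2=λ(1+1/4z)y_n ⇒ h·k2=z(1+1/4z)y_n
  y_{n+1}/y_n = 1 − 3/7z + 10/7z(1+1/4z) = 1 + z + 5/14z²
  so R(z) = 1 + z + 5/14z².

Need |R(x)|<1, x<0.
x=-0.73: |R|=0.4603
R=1: x+5/14x²=0 ⇒ x=−14/5=-2.8000; min R=1−1/(4·5/14)=0.3000>−1
Confirm numerically:
  x=-2.691: |R|=0.89524 <1
  x=-2.217: |R|=0.53839 <1
  x=-1.341: |R|=0.30124 <1
  x=-3.255: |R|=1.52894 >1
  x=-3.018: |R|=1.23497 >1
Stable set (-2.8000, 0).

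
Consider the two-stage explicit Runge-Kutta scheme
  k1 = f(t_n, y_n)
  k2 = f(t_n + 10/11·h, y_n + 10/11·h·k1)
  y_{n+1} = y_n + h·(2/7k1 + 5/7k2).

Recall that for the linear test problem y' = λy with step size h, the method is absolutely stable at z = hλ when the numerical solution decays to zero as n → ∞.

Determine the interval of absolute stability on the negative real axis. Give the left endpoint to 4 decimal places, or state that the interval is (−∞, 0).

With y'=λy (z=hλ):
  k1=λy_n ⇒ h·k1=z·y_n;  k2=λ(1+10/11z)y_n ⇒ h·k2=z(1+10/11z)y_n
  y_{n+1}/y_n = 1 + 2/7z + 5/7z(1+10/11z) = 1 + z + 50/77z²
  Hence R(z) = 1 + z + 50/77z².

Find x<0 with |R(x)|<1.
x=-0.31: |R|=0.7524
R=1: x+50/77x²=0 ⇒ x=−77/50=-1.5400; min R=1−1/(4·50/77)=0.6150>−1
Confirm numerically:
  x=-1.471: |R|=0.93409 <1
  x=-1.388: |R|=0.86300 <1
  x=-1.071: |R|=0.67383 <1
  x=-0.743: |R|=0.61547 <1
  x=-1.932: |R|=1.49178 >1
  x=-1.922: |R|=1.47676 >1
So |R|<1 on (-1.5400, 0).

(-1.5400, 0).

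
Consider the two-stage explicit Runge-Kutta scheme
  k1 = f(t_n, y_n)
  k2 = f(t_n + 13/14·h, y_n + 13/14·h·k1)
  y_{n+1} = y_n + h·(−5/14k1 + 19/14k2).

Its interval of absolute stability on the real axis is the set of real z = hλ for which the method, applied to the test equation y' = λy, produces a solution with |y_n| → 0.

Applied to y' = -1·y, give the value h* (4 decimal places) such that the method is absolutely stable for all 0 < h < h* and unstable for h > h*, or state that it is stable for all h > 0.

(-0.7935,0); λ=-1 ⇒ h* = (196/247)/1 = 0.7935.

With y'=λy (z=hλ):
  k1=λy_n ⇒ h·k1=z·y_n;  k2=λ(1+13/14z)y_n ⇒ h·k2=z(1+13/14z)y_n
  y_{n+1}/y_n = 1 − 5/14z + 19/14z(1+13/14z) = 1 + z + 247/196z²
  ⇒ R(z) = 1 + z + 247/196z².

Boundary: |R(x)|=1, x<0.
x=-1.22: |R|=1.6557
R=1: x+247/196x²=0 ⇒ x=−196/247=-0.7935; min R=1−1/(4·247/196)=0.8016>−1
Confirm numerically:
  x=-0.545: |R|=0.82931 <1
  x=-0.527: |R|=0.82300 <1
  x=-0.464: |R|=0.80732 <1
  x=-0.354: |R|=0.80392 <1
  x=-1.190: |R|=1.59457 >1
  x=-1.135: |R|=1.48843 >1
  x=-0.952: |R|=1.19013 >1
So |R|<1 on (-0.7935, 0).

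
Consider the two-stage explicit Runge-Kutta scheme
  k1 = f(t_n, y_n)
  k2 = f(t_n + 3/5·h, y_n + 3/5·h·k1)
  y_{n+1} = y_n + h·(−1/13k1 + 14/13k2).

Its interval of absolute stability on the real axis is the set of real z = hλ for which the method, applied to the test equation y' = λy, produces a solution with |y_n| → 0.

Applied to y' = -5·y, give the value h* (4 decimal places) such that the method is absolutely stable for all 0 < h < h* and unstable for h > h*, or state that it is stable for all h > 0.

(-1.5476,0); λ=-5 ⇒ h* = (65/42)/5 = 0.3095.

With y'=λy (z=hλ):
  k1=λy_n ⇒ h·k1=z·y_n;  k2=λ(1+3/5z)y_n ⇒ h·k2=z(1+3/5z)y_n
  y_{n+1}/y_n = 1 − 1/13z + 14/13z(1+3/5z) = 1 + z + 42/65z²
  ⇒ R(z) = 1 + z + 42/65z².

Find x<0 with |R(x)|<1.
x=-1.76: |R|=1.2415
R=1: x+42/65x²=0 ⇒ x=−65/42=-1.5476; min R=1−1/(4·42/65)=0.6131>−1
Confirm numerically:
  x=-1.405: |R|=0.87052 <1
  x=-1.360: |R|=0.83513 <1
  x=-1.302: |R|=0.79336 <1
  x=-1.098: |R|=0.68101 <1
  x=-1.866: |R|=1.38388 >1
  x=-1.844: |R|=1.35314 >1
Interval (-1.5476, 0).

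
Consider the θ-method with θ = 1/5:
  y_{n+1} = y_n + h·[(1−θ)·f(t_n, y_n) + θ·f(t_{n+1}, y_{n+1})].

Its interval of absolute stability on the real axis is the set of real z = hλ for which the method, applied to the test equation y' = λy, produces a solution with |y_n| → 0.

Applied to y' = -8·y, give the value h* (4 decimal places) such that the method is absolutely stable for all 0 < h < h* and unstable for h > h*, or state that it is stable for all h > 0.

(-3.3333,0); λ=-8 ⇒ h* = (10/3)/8 = 0.4167.

On y'=λy, z=hλ:
  y_{n+1} = y_n + z·[4/5·y_n + 1/5·y_{n+1}] ⇒ (1 − 1/5z)y_{n+1} = (1 + 4/5z)y_n
  R(z) = (1 + 4/5z)/(1 − 1/5z).

Find x<0 with |R(x)|<1.
x=-1.24: |R|=0.0064
R=−1: 1+4/5x = −1+1/5x ⇒ -3/5x=2 ⇒ x=2/(-3/5)=-3.3333
Confirm numerically:
  x=-1.751: |R|=0.29684 <1
  x=-1.724: |R|=0.28198 <1
  x=-1.517: |R|=0.16388 <1
  x=-3.921: |R|=1.19762 >1
  x=-3.649: |R|=1.10949 >1
  x=-3.449: |R|=1.04107 >1
Interval (-3.3333, 0).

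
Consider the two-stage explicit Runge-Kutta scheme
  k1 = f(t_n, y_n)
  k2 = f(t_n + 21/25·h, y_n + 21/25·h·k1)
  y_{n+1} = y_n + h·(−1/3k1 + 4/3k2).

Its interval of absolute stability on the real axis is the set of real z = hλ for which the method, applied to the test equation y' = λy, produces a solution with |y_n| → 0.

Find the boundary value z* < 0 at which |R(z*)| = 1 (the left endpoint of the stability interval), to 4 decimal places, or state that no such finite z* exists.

z* = -0.8929.

Test eqn y'=λy, z=hλ:
  k1=λy_n ⇒ h·k1=z·y_n;  k2=λ(1+21/25z)y_n ⇒ h·k2=z(1+21/25z)y_n
  y_{n+1}/y_n = 1 − 1/3z + 4/3z(1+21/25z) = 1 + z + 28/25z²
  ⇒ R(z) = 1 + z + 28/25z².

Need |R(x)|<1, x<0.
x=-0.61: |R|=0.8068
R=1: x+28/25x²=0 ⇒ x=−25/28=-0.8929; min R=1−1/(4·28/25)=0.7768>−1
Confirm numerically:
  x=-0.862: |R|=0.97021 <1
  x=-0.812: |R|=0.92647 <1
  x=-0.811: |R|=0.92565 <1
  x=-0.621: |R|=0.81092 <1
  x=-1.045: |R|=1.17807 >1
  x=-0.984: |R|=1.10045 >1
Stable set (-0.8929, 0).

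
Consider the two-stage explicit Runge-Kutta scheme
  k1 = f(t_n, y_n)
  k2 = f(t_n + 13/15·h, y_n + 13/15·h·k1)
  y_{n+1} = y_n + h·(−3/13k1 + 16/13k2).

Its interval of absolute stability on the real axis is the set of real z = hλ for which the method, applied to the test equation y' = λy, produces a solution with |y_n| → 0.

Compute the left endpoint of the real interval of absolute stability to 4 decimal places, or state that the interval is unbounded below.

left endpoint -0.9375.

Test eqn y'=λy, z=hλ:
  k1=λy_n ⇒ h·k1=z·y_n;  k2=λ(1+13/15z)y_n ⇒ h·k2=z(1+13/15z)y_n
  y_{n+1}/y_n = 1 − 3/13z + 16/13z(1+13/15z) = 1 + z + 16/15z²
  R(z) = 1 + z + 16/15z².

Boundary: |R(x)|=1, x<0.
x=-0.74: |R|=0.8441
R=1: x+16/15x²=0 ⇒ x=−15/16=-0.9375; min R=1−1/(4·16/15)=0.7656>−1
Confirm numerically:
  x=-0.906: |R|=0.96956 <1
  x=-0.903: |R|=0.96677 <1
  x=-0.871: |R|=0.93822 <1
  x=-0.637: |R|=0.79582 <1
  x=-1.460: |R|=1.81371 >1
  x=-1.161: |R|=1.27678 >1
  x=-1.044: |R|=1.11860 >1
Stable set (-0.9375, 0).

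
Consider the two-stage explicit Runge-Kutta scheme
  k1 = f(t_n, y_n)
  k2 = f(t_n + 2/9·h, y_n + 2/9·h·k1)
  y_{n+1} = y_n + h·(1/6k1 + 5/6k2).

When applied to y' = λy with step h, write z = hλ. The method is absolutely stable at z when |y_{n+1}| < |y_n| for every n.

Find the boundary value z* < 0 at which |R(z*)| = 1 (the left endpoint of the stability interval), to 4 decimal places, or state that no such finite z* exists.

z* = -5.4000.

Test eqn y'=λy, z=hλ:
  k1=λy_n ⇒ h·k1=z·y_n;  k2=λ(1+2/9z)y_n ⇒ h·k2=z(1+2/9z)y_n
  y_{n+1}/y_n = 1 + 1/6z + 5/6z(1+2/9z) = 1 + z + 5/27z²
  so R(z) = 1 + z + 5/27z².

Find x<0 with |R(x)|<1.
x=-1.49: |R|=0.0789
R=1: x+5/27x²=0 ⇒ x=−27/5=-5.4000; min R=1−1/(4·5/27)=-0.3500>−1
Confirm numerically:
  x=-3.426: |R|=0.25239 <1
  x=-3.059: |R|=0.32613 <1
  x=-3.020: |R|=0.33104 <1
  x=-2.536: |R|=0.34502 <1
  x=-5.835: |R|=1.47004 >1
  x=-5.798: |R|=1.42733 >1
  x=-5.531: |R|=1.13418 >1
Stable set (-5.4000, 0).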